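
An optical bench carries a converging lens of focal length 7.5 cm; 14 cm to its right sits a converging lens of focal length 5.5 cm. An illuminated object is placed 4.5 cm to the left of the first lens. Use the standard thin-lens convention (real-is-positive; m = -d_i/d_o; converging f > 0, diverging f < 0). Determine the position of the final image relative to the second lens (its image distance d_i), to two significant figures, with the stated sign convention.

7.0 cm

Lens 1: 1/d_i1 = 1/f_1 - 1/d_o1 = 1/7.5 - 1/4.5 = -0.08889 cm^-1, so d_i1 = -11.250 cm.
The intermediate image is virtual, 11.250 cm to the left of lens 1, so d_o2 = L - d_i1 = 14 - (-11.250) = 25.250 cm.
Lens 2: 1/d_i2 = 1/f_2 - 1/d_o2 = 1/5.5 - 1/(25.250) = 0.14221 cm^-1, so d_i2 = 7.032 cm.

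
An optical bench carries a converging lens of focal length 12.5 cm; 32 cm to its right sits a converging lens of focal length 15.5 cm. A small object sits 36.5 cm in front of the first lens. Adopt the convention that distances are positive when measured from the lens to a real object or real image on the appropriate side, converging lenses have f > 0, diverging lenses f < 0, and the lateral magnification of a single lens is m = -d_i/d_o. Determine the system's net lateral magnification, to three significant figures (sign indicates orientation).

-3.22

Applying the thin-lens equation to the first lens, 1/12.5 = 1/36.5 + 1/d_i1, which gives d_i1 = 19.010 cm.
Its lateral magnification is m_1 = -d_i1/d_o1 = -(19.010)/36.5 = -0.5208.
The intermediate image is 19.010 cm to the right of lens 1, so d_o2 = L - d_i1 = 32 - 19.010 = 12.990 cm.
Applying the thin-lens equation again with f_2 = 15.5 cm and d_o2 = 12.990 cm gives d_i2 = -80.201 cm.
m_2 = -(-80.201)/(12.990) = 6.1743.
The system's lateral magnification is m_1 m_2 = (-0.5208)(6.1743) = -3.2158.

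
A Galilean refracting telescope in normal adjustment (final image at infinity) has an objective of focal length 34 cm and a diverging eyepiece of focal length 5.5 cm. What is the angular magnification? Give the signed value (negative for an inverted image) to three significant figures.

M = -f_obj/f_eye = -34/(-5.5) = 6.182.

6.18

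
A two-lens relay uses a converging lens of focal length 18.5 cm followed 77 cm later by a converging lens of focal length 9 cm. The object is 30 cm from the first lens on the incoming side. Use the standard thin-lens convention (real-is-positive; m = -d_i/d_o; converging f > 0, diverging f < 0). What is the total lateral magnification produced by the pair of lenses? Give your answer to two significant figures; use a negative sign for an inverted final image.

0.73

Applying the thin-lens equation to the first lens, 1/18.5 = 1/30 + 1/d_i1, which gives d_i1 = 48.261 cm.
Its lateral magnification is m_1 = -d_i1/d_o1 = -(48.261)/30 = -1.6087.
Object distance for lens 2: d_o2 = 77 - 48.261 = 28.739 cm.
Applying the thin-lens equation again with f_2 = 9 cm and d_o2 = 28.739 cm gives d_i2 = 13.104 cm.
m_2 = -(13.104)/(28.739) = -0.4559.
Overall magnification: m = m_1 m_2 = 0.7335.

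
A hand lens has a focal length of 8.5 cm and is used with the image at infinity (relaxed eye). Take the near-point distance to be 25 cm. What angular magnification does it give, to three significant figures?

2.94

M = D/f = 25/8.5 = 2.941.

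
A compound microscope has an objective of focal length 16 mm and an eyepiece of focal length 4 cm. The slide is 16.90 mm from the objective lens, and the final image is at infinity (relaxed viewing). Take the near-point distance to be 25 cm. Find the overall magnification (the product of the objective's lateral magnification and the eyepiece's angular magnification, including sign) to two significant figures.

Convert to cm: f_obj = 16 mm = 1.6 cm; d_o = 16.90 mm = 1.69 cm.
Objective: 1/d_i = 1/f_obj - 1/d_o = 1/1.6 - 1/1.69 = 0.03328 cm^-1, so d_i = 30.044 cm.
m_obj = -d_i/d_o = -30.044/1.69 = -17.778.
Eyepiece angular magnification (image at infinity): M_eye = D/f_e = 25/4 = 6.250.
Overall M = m_obj x M_eye = (-17.778)(6.250) = -111.11.

-110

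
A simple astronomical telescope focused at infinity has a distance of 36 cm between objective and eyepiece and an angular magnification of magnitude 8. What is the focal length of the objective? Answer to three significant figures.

32.0 cm

In normal adjustment the tube length equals f_obj + f_eye and |M| = f_obj/f_eye.
So f_obj = 8 f_eye and 8 f_eye + f_eye = 36 cm, giving f_eye = 36/9 = 4.000 cm and f_obj = 32.000 cm.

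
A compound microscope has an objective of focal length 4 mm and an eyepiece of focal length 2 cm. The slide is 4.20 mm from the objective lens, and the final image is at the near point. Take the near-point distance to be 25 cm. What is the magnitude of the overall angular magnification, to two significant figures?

Convert to cm: f_obj = 4 mm = 0.4 cm; d_o = 4.20 mm = 0.42 cm.
Objective: 1/d_i = 1/f_obj - 1/d_o = 1/0.4 - 1/0.42 = 0.11905 cm^-1, so d_i = 8.400 cm.
m_obj = -d_i/d_o = -8.400/0.42 = -20.000.
Eyepiece angular magnification (image at near point): M_eye = 1 + D/f_e = 1 + 25/2 = 13.500.
Overall M = m_obj x M_eye = (-20.000)(13.500) = -270.00.
|M| = 270.00.

270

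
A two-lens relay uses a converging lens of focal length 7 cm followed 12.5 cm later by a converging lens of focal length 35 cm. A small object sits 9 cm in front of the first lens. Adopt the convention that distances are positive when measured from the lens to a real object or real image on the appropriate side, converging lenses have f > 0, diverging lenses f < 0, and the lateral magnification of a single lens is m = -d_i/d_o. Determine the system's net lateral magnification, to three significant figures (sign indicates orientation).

Applying the thin-lens equation to the first lens, 1/7 = 1/9 + 1/d_i1, which gives d_i1 = 31.500 cm.
Its lateral magnification is m_1 = -d_i1/d_o1 = -(31.500)/9 = -3.5000.
Since 31.500 cm > 12.5 cm, the first image lies past the second lens and serves as a virtual object: d_o2 = L - d_i1 = -19.000 cm.
Applying the thin-lens equation again with f_2 = 35 cm and d_o2 = -19.000 cm gives d_i2 = 12.315 cm.
m_2 = -(12.315)/(-19.000) = 0.6481.
The system's lateral magnification is m_1 m_2 = (-3.5000)(0.6481) = -2.2685.

-2.27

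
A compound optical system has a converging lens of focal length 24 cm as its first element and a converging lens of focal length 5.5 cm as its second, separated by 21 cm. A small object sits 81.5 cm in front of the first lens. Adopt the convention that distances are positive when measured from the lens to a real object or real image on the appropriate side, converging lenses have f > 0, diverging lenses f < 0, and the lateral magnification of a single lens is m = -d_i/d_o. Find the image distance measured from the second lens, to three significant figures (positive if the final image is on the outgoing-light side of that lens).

3.87 cm

Applying the thin-lens equation to the first lens, 1/24 = 1/81.5 + 1/d_i1, which gives d_i1 = 34.017 cm.
This image would form 34.017 cm past lens 1, i.e. 13.017 cm beyond lens 2, so it is a virtual object for lens 2: d_o2 = 21 - 34.017 = -13.017 cm.
Applying the thin-lens equation again with f_2 = 5.5 cm and d_o2 = -13.017 cm gives d_i2 = 3.866 cm.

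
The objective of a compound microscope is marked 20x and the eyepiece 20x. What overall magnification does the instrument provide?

400

The overall magnification of a compound microscope is the product of the objective and eyepiece magnifications:
M = M_obj x M_eye = 20 x 20 = 400.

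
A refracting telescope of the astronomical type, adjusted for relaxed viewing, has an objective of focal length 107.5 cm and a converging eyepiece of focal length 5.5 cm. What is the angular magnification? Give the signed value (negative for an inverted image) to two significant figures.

M = -f_obj/f_eye = -107.5/(5.5) = -19.545.

-20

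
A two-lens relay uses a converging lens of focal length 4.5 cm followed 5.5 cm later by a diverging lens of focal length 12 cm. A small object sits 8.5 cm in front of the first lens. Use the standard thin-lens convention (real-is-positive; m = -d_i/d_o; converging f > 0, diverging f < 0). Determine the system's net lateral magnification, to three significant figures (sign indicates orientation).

First lens: d_i1 = 1/(1/4.5 - 1/8.5) = 9.563 cm.
m_1 = -(9.563)/8.5 = -1.1250.
This image would form 9.563 cm past lens 1, i.e. 4.063 cm beyond lens 2, so it is a virtual object for lens 2: d_o2 = 5.5 - 9.563 = -4.063 cm.
Second lens: d_i2 = 1/(1/(-12) - 1/(-4.063)) = 6.142 cm.
m_2 = -(6.142)/(-4.063) = 1.5118.
Overall magnification: m = m_1 m_2 = -1.7008.

-1.70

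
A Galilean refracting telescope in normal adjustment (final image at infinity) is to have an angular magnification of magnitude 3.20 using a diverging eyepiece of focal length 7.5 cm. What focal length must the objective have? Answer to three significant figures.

24.0 cm

|M| = f_obj/|f_eye|, so f_obj = |M| x |f_eye| = 3.2 x 7.5 = 24.000 cm.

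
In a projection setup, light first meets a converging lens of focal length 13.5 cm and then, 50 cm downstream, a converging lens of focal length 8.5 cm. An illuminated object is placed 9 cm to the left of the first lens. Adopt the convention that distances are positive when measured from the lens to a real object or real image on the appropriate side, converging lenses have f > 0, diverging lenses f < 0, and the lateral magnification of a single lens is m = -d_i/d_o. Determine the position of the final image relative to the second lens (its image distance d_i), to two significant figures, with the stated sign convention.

Applying the thin-lens equation to the first lens, 1/13.5 = 1/9 + 1/d_i1, which gives d_i1 = -27.000 cm.
With d_i1 < 0 the first image is virtual and lies on the object side; the object distance for lens 2 is d_o2 = 50 - (-27.000) = 77.000 cm.
Applying the thin-lens equation again with f_2 = 8.5 cm and d_o2 = 77.000 cm gives d_i2 = 9.555 cm.

9.6 cm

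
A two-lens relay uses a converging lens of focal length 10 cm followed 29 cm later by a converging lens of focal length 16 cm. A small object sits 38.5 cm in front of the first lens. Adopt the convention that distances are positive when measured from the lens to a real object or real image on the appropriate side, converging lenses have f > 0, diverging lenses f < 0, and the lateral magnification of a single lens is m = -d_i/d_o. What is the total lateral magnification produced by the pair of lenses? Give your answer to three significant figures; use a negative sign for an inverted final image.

-11.0

Applying the thin-lens equation to the first lens, 1/10 = 1/38.5 + 1/d_i1, which gives d_i1 = 13.509 cm.
Its lateral magnification is m_1 = -d_i1/d_o1 = -(13.509)/38.5 = -0.3509.
The intermediate image is 13.509 cm to the right of lens 1, so d_o2 = L - d_i1 = 29 - 13.509 = 15.491 cm.
Applying the thin-lens equation again with f_2 = 16 cm and d_o2 = 15.491 cm gives d_i2 = -487.172 cm.
m_2 = -(-487.172)/(15.491) = 31.4483.
The system's lateral magnification is m_1 m_2 = (-0.3509)(31.4483) = -11.0345.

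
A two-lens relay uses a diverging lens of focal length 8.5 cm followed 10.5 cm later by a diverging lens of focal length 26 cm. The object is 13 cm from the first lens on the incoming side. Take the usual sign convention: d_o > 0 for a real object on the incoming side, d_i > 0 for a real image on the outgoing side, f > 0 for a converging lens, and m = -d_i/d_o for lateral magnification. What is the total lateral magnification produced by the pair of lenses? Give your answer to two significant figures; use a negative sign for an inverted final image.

Applying the thin-lens equation to the first lens, 1/(-8.5) = 1/13 + 1/d_i1, which gives d_i1 = -5.140 cm.
Its lateral magnification is m_1 = -d_i1/d_o1 = -(-5.140)/13 = 0.3953.
With d_i1 < 0 the first image is virtual and lies on the object side; the object distance for lens 2 is d_o2 = 10.5 - (-5.140) = 15.640 cm.
Applying the thin-lens equation again with f_2 = -26 cm and d_o2 = 15.640 cm gives d_i2 = -9.765 cm.
m_2 = -(-9.765)/(15.640) = 0.6244.
Overall magnification: m = m_1 m_2 = 0.2469.

0.25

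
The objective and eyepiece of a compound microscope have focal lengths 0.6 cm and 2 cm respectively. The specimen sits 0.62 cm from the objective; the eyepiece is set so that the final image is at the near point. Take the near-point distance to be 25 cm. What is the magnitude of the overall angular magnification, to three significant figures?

Objective: 1/d_i = 1/f_obj - 1/d_o = 1/0.6 - 1/0.62 = 0.05376 cm^-1, so d_i = 18.600 cm.
m_obj = -d_i/d_o = -18.600/0.62 = -30.000.
Eyepiece angular magnification (image at near point): M_eye = 1 + D/f_e = 1 + 25/2 = 13.500.
Overall M = m_obj x M_eye = (-30.000)(13.500) = -405.00.
|M| = 405.00.

405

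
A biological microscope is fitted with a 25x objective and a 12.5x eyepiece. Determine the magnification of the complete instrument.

312.5

The overall magnification of a compound microscope is the product of the objective and eyepiece magnifications:
M = M_obj x M_eye = 25 x 12.5 = 312.5.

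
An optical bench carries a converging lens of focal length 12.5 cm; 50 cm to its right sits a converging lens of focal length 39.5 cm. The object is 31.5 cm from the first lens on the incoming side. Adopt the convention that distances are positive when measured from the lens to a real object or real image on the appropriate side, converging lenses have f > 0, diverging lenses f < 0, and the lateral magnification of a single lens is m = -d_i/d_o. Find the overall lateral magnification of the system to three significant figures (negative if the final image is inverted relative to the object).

Applying the thin-lens equation to the first lens, 1/12.5 = 1/31.5 + 1/d_i1, which gives d_i1 = 20.724 cm.
Its lateral magnification is m_1 = -d_i1/d_o1 = -(20.724)/31.5 = -0.6579.
Object distance for lens 2: d_o2 = 50 - 20.724 = 29.276 cm.
Applying the thin-lens equation again with f_2 = 39.5 cm and d_o2 = 29.276 cm gives d_i2 = -113.111 cm.
m_2 = -(-113.111)/(29.276) = 3.8636.
The system's lateral magnification is m_1 m_2 = (-0.6579)(3.8636) = -2.5418.

-2.54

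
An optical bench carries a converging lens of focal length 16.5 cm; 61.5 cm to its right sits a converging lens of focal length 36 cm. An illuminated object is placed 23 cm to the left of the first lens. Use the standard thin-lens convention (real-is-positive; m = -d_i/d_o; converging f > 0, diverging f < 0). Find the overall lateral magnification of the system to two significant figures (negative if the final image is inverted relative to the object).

-2.8

First lens: d_i1 = 1/(1/16.5 - 1/23) = 58.385 cm.
m_1 = -(58.385)/23 = -2.5385.
The intermediate image is 58.385 cm to the right of lens 1, so d_o2 = L - d_i1 = 61.5 - 58.385 = 3.115 cm.
Second lens: d_i2 = 1/(1/36 - 1/(3.115)) = -3.411 cm.
m_2 = -(-3.411)/(3.115) = 1.0947.
The system's lateral magnification is m_1 m_2 = (-2.5385)(1.0947) = -2.7789.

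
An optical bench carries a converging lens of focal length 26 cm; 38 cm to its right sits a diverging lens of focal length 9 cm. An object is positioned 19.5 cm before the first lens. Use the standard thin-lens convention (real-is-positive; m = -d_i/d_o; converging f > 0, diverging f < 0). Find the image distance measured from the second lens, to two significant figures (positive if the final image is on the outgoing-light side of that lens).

Lens 1: 1/d_i1 = 1/f_1 - 1/d_o1 = 1/26 - 1/19.5 = -0.01282 cm^-1, so d_i1 = -78.000 cm.
With d_i1 < 0 the first image is virtual and lies on the object side; the object distance for lens 2 is d_o2 = 38 - (-78.000) = 116.000 cm.
Lens 2: 1/d_i2 = 1/f_2 - 1/d_o2 = 1/(-9) - 1/(116.000) = -0.11973 cm^-1, so d_i2 = -8.352 cm.

-8.4 cm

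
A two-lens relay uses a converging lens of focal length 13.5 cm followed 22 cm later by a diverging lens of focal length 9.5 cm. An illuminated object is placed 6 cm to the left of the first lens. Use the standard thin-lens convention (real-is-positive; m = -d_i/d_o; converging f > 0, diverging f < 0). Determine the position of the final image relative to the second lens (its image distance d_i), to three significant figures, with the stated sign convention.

First lens: d_i1 = 1/(1/13.5 - 1/6) = -10.800 cm.
With d_i1 < 0 the first image is virtual and lies on the object side; the object distance for lens 2 is d_o2 = 22 - (-10.800) = 32.800 cm.
Second lens: d_i2 = 1/(1/(-9.5) - 1/(32.800)) = -7.366 cm.

-7.37 cm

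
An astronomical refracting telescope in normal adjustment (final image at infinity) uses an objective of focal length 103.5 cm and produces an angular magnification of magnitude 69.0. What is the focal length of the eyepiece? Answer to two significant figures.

1.5 cm

|M| = f_obj/f_eye, so f_eye = f_obj/|M| = 103.5/69.0 = 1.500 cm.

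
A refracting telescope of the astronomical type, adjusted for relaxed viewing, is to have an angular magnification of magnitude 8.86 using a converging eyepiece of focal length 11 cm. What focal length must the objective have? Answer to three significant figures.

97.5 cm

|M| = f_obj/|f_eye|, so f_obj = |M| x |f_eye| = 8.86 x 11 = 97.460 cm.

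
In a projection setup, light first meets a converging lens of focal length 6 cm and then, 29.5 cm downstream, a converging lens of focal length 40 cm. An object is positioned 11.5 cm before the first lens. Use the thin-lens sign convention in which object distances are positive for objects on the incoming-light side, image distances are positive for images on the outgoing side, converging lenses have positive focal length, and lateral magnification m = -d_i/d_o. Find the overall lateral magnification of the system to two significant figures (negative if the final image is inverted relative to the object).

Lens 1: 1/d_i1 = 1/f_1 - 1/d_o1 = 1/6 - 1/11.5 = 0.07971 cm^-1, so d_i1 = 12.545 cm.
m_1 = -(12.545)/11.5 = -1.0909.
Object distance for lens 2: d_o2 = 29.5 - 12.545 = 16.955 cm.
Lens 2: 1/d_i2 = 1/f_2 - 1/d_o2 = 1/40 - 1/(16.955) = -0.03398 cm^-1, so d_i2 = -29.428 cm.
m_2 = -(-29.428)/(16.955) = 1.7357.
The system's lateral magnification is m_1 m_2 = (-1.0909)(1.7357) = -1.8935.

-1.9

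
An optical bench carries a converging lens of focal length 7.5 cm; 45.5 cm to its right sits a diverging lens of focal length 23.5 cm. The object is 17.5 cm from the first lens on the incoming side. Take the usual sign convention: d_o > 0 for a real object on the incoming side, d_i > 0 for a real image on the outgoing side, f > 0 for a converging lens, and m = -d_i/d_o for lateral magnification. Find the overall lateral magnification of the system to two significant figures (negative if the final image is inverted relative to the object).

-0.32

Applying the thin-lens equation to the first lens, 1/7.5 = 1/17.5 + 1/d_i1, which gives d_i1 = 13.125 cm.
Its lateral magnification is m_1 = -d_i1/d_o1 = -(13.125)/17.5 = -0.7500.
The intermediate image is 13.125 cm to the right of lens 1, so d_o2 = L - d_i1 = 45.5 - 13.125 = 32.375 cm.
Applying the thin-lens equation again with f_2 = -23.5 cm and d_o2 = 32.375 cm gives d_i2 = -13.616 cm.
m_2 = -(-13.616)/(32.375) = 0.4206.
Overall magnification: m = m_1 m_2 = -0.3154.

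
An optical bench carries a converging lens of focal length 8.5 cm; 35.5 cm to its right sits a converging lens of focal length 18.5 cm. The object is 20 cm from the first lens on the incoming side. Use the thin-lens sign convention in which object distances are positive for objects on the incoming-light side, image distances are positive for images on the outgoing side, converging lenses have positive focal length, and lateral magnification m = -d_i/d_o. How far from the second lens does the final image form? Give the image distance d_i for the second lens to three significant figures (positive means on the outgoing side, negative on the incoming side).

173 cm

Lens 1: 1/d_i1 = 1/f_1 - 1/d_o1 = 1/8.5 - 1/20 = 0.06765 cm^-1, so d_i1 = 14.783 cm.
Object distance for lens 2: d_o2 = 35.5 - 14.783 = 20.717 cm.
Lens 2: 1/d_i2 = 1/f_2 - 1/d_o2 = 1/18.5 - 1/(20.717) = 0.00579 cm^-1, so d_i2 = 172.848 cm.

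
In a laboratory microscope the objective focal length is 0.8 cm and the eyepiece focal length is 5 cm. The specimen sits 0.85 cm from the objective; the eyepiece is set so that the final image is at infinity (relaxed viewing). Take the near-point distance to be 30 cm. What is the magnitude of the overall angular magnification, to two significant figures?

96

Objective: 1/d_i = 1/f_obj - 1/d_o = 1/0.8 - 1/0.85 = 0.07353 cm^-1, so d_i = 13.600 cm.
m_obj = -d_i/d_o = -13.600/0.85 = -16.000.
Eyepiece angular magnification (image at infinity): M_eye = D/f_e = 30/5 = 6.000.
Overall M = m_obj x M_eye = (-16.000)(6.000) = -96.00.
|M| = 96.00.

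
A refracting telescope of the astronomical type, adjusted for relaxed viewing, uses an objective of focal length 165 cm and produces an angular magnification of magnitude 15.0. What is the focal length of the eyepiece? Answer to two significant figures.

|M| = f_obj/f_eye, so f_eye = f_obj/|M| = 165/15.0 = 11.000 cm.

11 cm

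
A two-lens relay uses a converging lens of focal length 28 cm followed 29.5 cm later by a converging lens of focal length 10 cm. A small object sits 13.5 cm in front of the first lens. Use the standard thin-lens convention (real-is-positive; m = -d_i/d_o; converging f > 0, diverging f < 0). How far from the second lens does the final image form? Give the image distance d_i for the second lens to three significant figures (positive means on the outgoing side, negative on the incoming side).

Applying the thin-lens equation to the first lens, 1/28 = 1/13.5 + 1/d_i1, which gives d_i1 = -26.069 cm.
The intermediate image is virtual, 26.069 cm to the left of lens 1, so d_o2 = L - d_i1 = 29.5 - (-26.069) = 55.569 cm.
Applying the thin-lens equation again with f_2 = 10 cm and d_o2 = 55.569 cm gives d_i2 = 12.194 cm.

12.2 cm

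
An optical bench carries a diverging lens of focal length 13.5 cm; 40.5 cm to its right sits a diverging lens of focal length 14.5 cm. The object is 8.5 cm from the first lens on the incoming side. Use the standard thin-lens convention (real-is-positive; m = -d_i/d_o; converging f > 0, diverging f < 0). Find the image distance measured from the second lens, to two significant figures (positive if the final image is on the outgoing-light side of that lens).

Applying the thin-lens equation to the first lens, 1/(-13.5) = 1/8.5 + 1/d_i1, which gives d_i1 = -5.216 cm.
With d_i1 < 0 the first image is virtual and lies on the object side; the object distance for lens 2 is d_o2 = 40.5 - (-5.216) = 45.716 cm.
Applying the thin-lens equation again with f_2 = -14.5 cm and d_o2 = 45.716 cm gives d_i2 = -11.008 cm.

-11 cm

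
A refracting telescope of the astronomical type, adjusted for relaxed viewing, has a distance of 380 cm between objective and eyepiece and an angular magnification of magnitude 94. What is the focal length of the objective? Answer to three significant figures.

376 cm

In normal adjustment the tube length equals f_obj + f_eye and |M| = f_obj/f_eye.
So f_obj = 94 f_eye and 94 f_eye + f_eye = 380 cm, giving f_eye = 380/95 = 4.000 cm and f_obj = 376.000 cm.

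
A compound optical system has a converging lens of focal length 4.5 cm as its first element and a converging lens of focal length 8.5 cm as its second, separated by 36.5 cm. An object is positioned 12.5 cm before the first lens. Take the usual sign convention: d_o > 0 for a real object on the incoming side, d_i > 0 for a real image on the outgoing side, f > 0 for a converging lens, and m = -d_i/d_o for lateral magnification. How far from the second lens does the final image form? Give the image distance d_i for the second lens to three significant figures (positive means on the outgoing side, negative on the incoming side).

11.9 cm

First lens: d_i1 = 1/(1/4.5 - 1/12.5) = 7.031 cm.
The intermediate image is 7.031 cm to the right of lens 1, so d_o2 = L - d_i1 = 36.5 - 7.031 = 29.469 cm.
Second lens: d_i2 = 1/(1/8.5 - 1/(29.469)) = 11.946 cm.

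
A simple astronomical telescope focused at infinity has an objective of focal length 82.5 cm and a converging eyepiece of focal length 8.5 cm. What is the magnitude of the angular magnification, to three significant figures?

9.71

|M| = f_obj/|f_eye| = 82.5/8.5 = 9.706.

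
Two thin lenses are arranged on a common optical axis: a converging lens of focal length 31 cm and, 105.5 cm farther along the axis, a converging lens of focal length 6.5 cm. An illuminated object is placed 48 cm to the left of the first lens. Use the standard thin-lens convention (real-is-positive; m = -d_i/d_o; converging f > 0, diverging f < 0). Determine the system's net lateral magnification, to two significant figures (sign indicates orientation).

Applying the thin-lens equation to the first lens, 1/31 = 1/48 + 1/d_i1, which gives d_i1 = 87.529 cm.
Its lateral magnification is m_1 = -d_i1/d_o1 = -(87.529)/48 = -1.8235.
Object distance for lens 2: d_o2 = 105.5 - 87.529 = 17.971 cm.
Applying the thin-lens equation again with f_2 = 6.5 cm and d_o2 = 17.971 cm gives d_i2 = 10.183 cm.
m_2 = -(10.183)/(17.971) = -0.5667.
The system's lateral magnification is m_1 m_2 = (-1.8235)(-0.5667) = 1.0333.

1.0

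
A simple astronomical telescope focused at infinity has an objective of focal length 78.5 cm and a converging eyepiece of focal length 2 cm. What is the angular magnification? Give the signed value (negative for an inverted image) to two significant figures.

-39

M = -f_obj/f_eye = -78.5/(2) = -39.250.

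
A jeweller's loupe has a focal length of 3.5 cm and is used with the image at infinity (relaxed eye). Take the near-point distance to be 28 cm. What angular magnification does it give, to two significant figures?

M = D/f = 28/3.5 = 8.000.

8.0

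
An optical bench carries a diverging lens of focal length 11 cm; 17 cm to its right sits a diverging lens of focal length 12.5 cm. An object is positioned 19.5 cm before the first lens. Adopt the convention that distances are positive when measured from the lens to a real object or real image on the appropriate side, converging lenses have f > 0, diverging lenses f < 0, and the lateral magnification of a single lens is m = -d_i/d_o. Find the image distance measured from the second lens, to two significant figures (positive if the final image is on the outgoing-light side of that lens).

First lens: d_i1 = 1/(1/(-11) - 1/19.5) = -7.033 cm.
The intermediate image is virtual, 7.033 cm to the left of lens 1, so d_o2 = L - d_i1 = 17 - (-7.033) = 24.033 cm.
Second lens: d_i2 = 1/(1/(-12.5) - 1/(24.033)) = -8.223 cm.

-8.2 cm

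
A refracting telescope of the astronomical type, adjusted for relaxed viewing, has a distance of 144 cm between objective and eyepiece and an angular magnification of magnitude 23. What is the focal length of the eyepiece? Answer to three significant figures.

In normal adjustment the tube length equals f_obj + f_eye and |M| = f_obj/f_eye.
So f_obj = 23 f_eye and 23 f_eye + f_eye = 144 cm, giving f_eye = 144/24 = 6.000 cm and f_obj = 138.000 cm.

6.00 cm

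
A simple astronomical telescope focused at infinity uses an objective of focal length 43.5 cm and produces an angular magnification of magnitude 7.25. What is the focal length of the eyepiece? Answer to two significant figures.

6.0 cm

|M| = f_obj/f_eye, so f_eye = f_obj/|M| = 43.5/7.25 = 6.000 cm.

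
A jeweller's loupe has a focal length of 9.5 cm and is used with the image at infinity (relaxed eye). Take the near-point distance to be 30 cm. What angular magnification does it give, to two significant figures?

M = D/f = 30/9.5 = 3.158.

3.2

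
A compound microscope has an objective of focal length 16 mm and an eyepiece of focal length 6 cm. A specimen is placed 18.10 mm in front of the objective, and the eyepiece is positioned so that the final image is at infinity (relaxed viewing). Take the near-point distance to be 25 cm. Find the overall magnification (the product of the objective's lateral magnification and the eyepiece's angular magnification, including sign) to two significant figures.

-32

Convert to cm: f_obj = 16 mm = 1.6 cm; d_o = 18.10 mm = 1.81 cm.
Objective: 1/d_i = 1/f_obj - 1/d_o = 1/1.6 - 1/1.81 = 0.07251 cm^-1, so d_i = 13.790 cm.
m_obj = -d_i/d_o = -13.790/1.81 = -7.619.
Eyepiece angular magnification (image at infinity): M_eye = D/f_e = 25/6 = 4.167.
Overall M = m_obj x M_eye = (-7.619)(4.167) = -31.75.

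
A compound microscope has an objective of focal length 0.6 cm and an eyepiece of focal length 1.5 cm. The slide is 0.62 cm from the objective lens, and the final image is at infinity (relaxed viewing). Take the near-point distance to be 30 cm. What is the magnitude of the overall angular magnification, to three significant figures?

Objective: 1/d_i = 1/f_obj - 1/d_o = 1/0.6 - 1/0.62 = 0.05376 cm^-1, so d_i = 18.600 cm.
m_obj = -d_i/d_o = -18.600/0.62 = -30.000.
Eyepiece angular magnification (image at infinity): M_eye = D/f_e = 30/1.5 = 20.000.
Overall M = m_obj x M_eye = (-30.000)(20.000) = -600.00.
|M| = 600.00.

600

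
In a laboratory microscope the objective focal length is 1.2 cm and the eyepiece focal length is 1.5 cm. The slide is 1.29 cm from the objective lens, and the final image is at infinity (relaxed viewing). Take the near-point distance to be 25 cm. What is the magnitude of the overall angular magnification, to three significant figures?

222

Objective: 1/d_i = 1/f_obj - 1/d_o = 1/1.2 - 1/1.29 = 0.05814 cm^-1, so d_i = 17.200 cm.
m_obj = -d_i/d_o = -17.200/1.29 = -13.333.
Eyepiece angular magnification (image at infinity): M_eye = D/f_e = 25/1.5 = 16.667.
Overall M = m_obj x M_eye = (-13.333)(16.667) = -222.22.
|M| = 222.22.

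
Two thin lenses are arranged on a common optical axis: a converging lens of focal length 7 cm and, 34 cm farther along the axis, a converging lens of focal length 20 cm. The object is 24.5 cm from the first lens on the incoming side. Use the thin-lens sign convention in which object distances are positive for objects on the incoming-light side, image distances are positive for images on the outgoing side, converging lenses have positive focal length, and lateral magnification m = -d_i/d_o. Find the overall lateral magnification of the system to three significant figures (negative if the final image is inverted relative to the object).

First lens: d_i1 = 1/(1/7 - 1/24.5) = 9.800 cm.
m_1 = -(9.800)/24.5 = -0.4000.
The intermediate image is 9.800 cm to the right of lens 1, so d_o2 = L - d_i1 = 34 - 9.800 = 24.200 cm.
Second lens: d_i2 = 1/(1/20 - 1/(24.200)) = 115.238 cm.
m_2 = -(115.238)/(24.200) = -4.7619.
Total m = m_1 x m_2 = (-0.4000)(-4.7619) = 1.9048.

1.90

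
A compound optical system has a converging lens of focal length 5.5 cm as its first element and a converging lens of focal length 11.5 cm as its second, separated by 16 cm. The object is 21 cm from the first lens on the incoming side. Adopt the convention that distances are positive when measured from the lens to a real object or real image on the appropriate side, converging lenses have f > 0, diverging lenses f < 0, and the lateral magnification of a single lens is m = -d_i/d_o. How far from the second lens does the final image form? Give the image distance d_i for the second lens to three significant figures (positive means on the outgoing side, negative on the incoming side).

-33.3 cm

First lens: d_i1 = 1/(1/5.5 - 1/21) = 7.452 cm.
The intermediate image is 7.452 cm to the right of lens 1, so d_o2 = L - d_i1 = 16 - 7.452 = 8.548 cm.
Second lens: d_i2 = 1/(1/11.5 - 1/(8.548)) = -33.306 cm.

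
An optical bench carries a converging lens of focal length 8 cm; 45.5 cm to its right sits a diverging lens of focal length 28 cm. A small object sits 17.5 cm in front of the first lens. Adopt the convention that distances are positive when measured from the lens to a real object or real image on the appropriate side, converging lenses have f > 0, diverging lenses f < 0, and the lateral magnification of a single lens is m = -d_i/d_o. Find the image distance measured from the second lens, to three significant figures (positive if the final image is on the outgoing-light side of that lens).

-14.7 cm

Lens 1: 1/d_i1 = 1/f_1 - 1/d_o1 = 1/8 - 1/17.5 = 0.06786 cm^-1, so d_i1 = 14.737 cm.
That image sits 30.763 cm in front of the second lens, so d_o2 = 30.763 cm.
Lens 2: 1/d_i2 = 1/f_2 - 1/d_o2 = 1/(-28) - 1/(30.763) = -0.06822 cm^-1, so d_i2 = -14.658 cm.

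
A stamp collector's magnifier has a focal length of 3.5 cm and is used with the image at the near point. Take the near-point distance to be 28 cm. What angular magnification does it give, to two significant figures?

9.0

M = 1 + D/f = 1 + 28/3.5 = 9.000.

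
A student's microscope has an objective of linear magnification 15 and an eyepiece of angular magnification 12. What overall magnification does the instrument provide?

The overall magnification of a compound microscope is the product of the objective and eyepiece magnifications:
M = M_obj x M_eye = 15 x 12 = 180.

180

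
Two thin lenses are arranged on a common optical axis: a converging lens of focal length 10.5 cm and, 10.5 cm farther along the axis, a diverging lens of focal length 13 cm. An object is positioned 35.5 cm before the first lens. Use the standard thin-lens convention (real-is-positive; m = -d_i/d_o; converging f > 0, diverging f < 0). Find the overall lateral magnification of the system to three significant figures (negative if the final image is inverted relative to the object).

First lens: d_i1 = 1/(1/10.5 - 1/35.5) = 14.910 cm.
m_1 = -(14.910)/35.5 = -0.4200.
Since 14.910 cm > 10.5 cm, the first image lies past the second lens and serves as a virtual object: d_o2 = L - d_i1 = -4.410 cm.
Second lens: d_i2 = 1/(1/(-13) - 1/(-4.410)) = 6.674 cm.
m_2 = -(6.674)/(-4.410) = 1.5134.
Overall magnification: m = m_1 m_2 = -0.6356.

-0.636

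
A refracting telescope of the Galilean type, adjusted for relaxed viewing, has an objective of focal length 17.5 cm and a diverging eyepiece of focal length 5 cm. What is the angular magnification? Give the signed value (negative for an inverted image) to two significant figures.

3.5

M = -f_obj/f_eye = -17.5/(-5) = 3.500.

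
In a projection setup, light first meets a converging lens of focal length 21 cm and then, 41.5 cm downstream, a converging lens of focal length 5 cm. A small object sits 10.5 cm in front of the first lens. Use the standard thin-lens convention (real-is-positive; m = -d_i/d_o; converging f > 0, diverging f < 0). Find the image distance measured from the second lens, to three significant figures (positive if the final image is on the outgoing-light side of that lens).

5.43 cm

Lens 1: 1/d_i1 = 1/f_1 - 1/d_o1 = 1/21 - 1/10.5 = -0.04762 cm^-1, so d_i1 = -21.000 cm.
With d_i1 < 0 the first image is virtual and lies on the object side; the object distance for lens 2 is d_o2 = 41.5 - (-21.000) = 62.500 cm.
Lens 2: 1/d_i2 = 1/f_2 - 1/d_o2 = 1/5 - 1/(62.500) = 0.18400 cm^-1, so d_i2 = 5.435 cm.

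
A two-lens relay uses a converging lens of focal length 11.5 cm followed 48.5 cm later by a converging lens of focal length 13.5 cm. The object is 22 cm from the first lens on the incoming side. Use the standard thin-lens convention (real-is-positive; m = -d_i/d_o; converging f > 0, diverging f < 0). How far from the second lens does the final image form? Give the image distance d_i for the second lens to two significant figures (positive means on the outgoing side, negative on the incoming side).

30 cm

Lens 1: 1/d_i1 = 1/f_1 - 1/d_o1 = 1/11.5 - 1/22 = 0.04150 cm^-1, so d_i1 = 24.095 cm.
Object distance for lens 2: d_o2 = 48.5 - 24.095 = 24.405 cm.
Lens 2: 1/d_i2 = 1/f_2 - 1/d_o2 = 1/13.5 - 1/(24.405) = 0.03310 cm^-1, so d_i2 = 30.213 cm.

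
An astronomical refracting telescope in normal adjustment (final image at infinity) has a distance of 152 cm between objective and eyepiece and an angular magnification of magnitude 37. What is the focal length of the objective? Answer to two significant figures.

150 cm

In normal adjustment the tube length equals f_obj + f_eye and |M| = f_obj/f_eye.
So f_obj = 37 f_eye and 37 f_eye + f_eye = 152 cm, giving f_eye = 152/38 = 4.000 cm and f_obj = 148.000 cm.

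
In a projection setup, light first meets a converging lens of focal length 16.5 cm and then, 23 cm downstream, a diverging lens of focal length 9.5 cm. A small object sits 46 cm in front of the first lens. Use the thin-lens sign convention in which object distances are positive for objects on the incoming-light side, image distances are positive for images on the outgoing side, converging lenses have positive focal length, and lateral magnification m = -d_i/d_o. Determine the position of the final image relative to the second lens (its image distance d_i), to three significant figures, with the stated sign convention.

3.83 cm

Applying the thin-lens equation to the first lens, 1/16.5 = 1/46 + 1/d_i1, which gives d_i1 = 25.729 cm.
This image would form 25.729 cm past lens 1, i.e. 2.729 cm beyond lens 2, so it is a virtual object for lens 2: d_o2 = 23 - 25.729 = -2.729 cm.
Applying the thin-lens equation again with f_2 = -9.5 cm and d_o2 = -2.729 cm gives d_i2 = 3.829 cm.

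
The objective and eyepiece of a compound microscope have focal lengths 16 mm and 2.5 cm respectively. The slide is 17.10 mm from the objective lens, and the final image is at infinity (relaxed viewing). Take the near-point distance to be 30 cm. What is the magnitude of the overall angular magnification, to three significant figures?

175

Convert to cm: f_obj = 16 mm = 1.6 cm; d_o = 17.10 mm = 1.71 cm.
Objective: 1/d_i = 1/f_obj - 1/d_o = 1/1.6 - 1/1.71 = 0.04020 cm^-1, so d_i = 24.873 cm.
m_obj = -d_i/d_o = -24.873/1.71 = -14.545.
Eyepiece angular magnification (image at infinity): M_eye = D/f_e = 30/2.5 = 12.000.
Overall M = m_obj x M_eye = (-14.545)(12.000) = -174.55.
|M| = 174.55.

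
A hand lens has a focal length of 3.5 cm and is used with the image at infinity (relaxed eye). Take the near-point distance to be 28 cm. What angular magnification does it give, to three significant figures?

M = D/f = 28/3.5 = 8.000.

8.00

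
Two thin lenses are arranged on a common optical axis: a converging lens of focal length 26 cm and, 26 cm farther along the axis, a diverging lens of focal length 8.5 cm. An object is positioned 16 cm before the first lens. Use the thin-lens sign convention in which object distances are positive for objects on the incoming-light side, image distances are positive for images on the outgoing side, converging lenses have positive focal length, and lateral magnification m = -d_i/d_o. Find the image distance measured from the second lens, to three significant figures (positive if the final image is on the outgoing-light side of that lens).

First lens: d_i1 = 1/(1/26 - 1/16) = -41.600 cm.
With d_i1 < 0 the first image is virtual and lies on the object side; the object distance for lens 2 is d_o2 = 26 - (-41.600) = 67.600 cm.
Second lens: d_i2 = 1/(1/(-8.5) - 1/(67.600)) = -7.551 cm.

-7.55 cm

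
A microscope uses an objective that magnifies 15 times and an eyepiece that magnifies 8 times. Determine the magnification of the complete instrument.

120

The overall magnification of a compound microscope is the product of the objective and eyepiece magnifications:
M = M_obj x M_eye = 15 x 8 = 120.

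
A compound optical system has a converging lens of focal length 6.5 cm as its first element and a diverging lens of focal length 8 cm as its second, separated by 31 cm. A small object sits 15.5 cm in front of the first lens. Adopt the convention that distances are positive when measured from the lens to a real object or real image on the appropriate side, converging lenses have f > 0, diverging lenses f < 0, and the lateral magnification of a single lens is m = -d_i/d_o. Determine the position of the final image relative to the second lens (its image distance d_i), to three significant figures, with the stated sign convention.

First lens: d_i1 = 1/(1/6.5 - 1/15.5) = 11.194 cm.
Object distance for lens 2: d_o2 = 31 - 11.194 = 19.806 cm.
Second lens: d_i2 = 1/(1/(-8) - 1/(19.806)) = -5.698 cm.

-5.70 cm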